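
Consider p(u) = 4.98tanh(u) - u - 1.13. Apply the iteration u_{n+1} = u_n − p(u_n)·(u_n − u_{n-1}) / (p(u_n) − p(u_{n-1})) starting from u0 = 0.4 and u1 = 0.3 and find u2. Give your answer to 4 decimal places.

0.2939

p(0.4) = 0.362146, p(0.3) = 0.020737
u2 = 0.300000 − 0.020737·(0.300000 − 0.400000) / (0.020737 − 0.362146) = 0.300000 − (-0.002074)/(-0.341409) = 0.293926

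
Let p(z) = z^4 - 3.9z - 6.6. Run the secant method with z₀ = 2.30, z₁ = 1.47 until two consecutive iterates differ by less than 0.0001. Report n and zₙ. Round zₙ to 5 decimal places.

p(2.30) = 12.4141000, p(1.47) = -7.6635112
z₂ = 1.4700000 − (-7.6635112)·(-0.8300000)/(-20.0776112) = 1.7868063;  |Δ| = 0.3168063
p(1.7868063) = -3.3753592
z₃ = 1.7868063 − (-3.3753592)·(0.3168063)/(4.2881520) = 2.0361760;  |Δ| = 0.2493697
p(2.0361760) = 2.6483356
z₄ = 2.0361760 − 2.6483356·(0.2493697)/(6.0236947) = 1.9265399;  |Δ| = 0.1096361
p(1.9265399) = -0.3378582
z₅ = 1.9265399 − (-0.3378582)·(-0.1096361)/(-2.9861937) = 1.9389441;  |Δ| = 0.0124042
p(1.9389441) = -0.0280094
z₆ = 1.9389441 − (-0.0280094)·(0.0124042)/(0.3098488) = 1.9400654;  |Δ| = 0.0011213
p(1.9400654) = 0.0003408
z₇ = 1.9400654 − 0.0003408·(0.0011213)/(0.0283502) = 1.9400520;  |Δ| = 0.0000135
|z₇ − z₆| = 0.0000135 < 0.0001

n = 7, zₙ = 1.94005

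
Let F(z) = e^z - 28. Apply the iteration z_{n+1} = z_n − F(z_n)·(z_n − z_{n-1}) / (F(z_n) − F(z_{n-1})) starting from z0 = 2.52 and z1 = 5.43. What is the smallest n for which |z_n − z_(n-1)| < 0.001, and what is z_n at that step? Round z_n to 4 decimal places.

n = 8, z_n = 3.3322

F(2.52) = -15.571403, F(5.43) = 200.149245
z2 = 5.430000 − 200.149245·(2.910000)/(215.720649) = 2.730053;  |Δ| = 2.699947
F(2.730053) = -12.666299
z3 = 2.730053 − (-12.666299)·(-2.699947)/(-212.815545) = 2.890748;  |Δ| = 0.160695
F(2.890748) = -9.993230
z4 = 2.890748 − (-9.993230)·(0.160695)/(2.673069) = 3.491503;  |Δ| = 0.600755
F(3.491503) = 4.835251
z5 = 3.491503 − 4.835251·(0.600755)/(14.828482) = 3.295609;  |Δ| = 0.195893
F(3.295609) = -1.006143
z6 = 3.295609 − (-1.006143)·(-0.195893)/(-5.841394) = 3.329351;  |Δ| = 0.033741
F(3.329351) = -0.079793
z7 = 3.329351 − (-0.079793)·(0.033741)/(0.926350) = 3.332257;  |Δ| = 0.002906
F(3.332257) = 0.001472
z8 = 3.332257 − 0.001472·(0.002906)/(0.081264) = 3.332204;  |Δ| = 0.000053
|z8 − z7| = 0.000053 < 0.001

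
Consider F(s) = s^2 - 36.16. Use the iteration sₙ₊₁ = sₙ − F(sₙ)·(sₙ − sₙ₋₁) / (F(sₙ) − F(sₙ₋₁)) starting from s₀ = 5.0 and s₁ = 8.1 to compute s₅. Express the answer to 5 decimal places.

F(5.0) = -11.1600000, F(8.1) = 29.4500000
s₂ = 8.1000000 − 29.4500000·(8.1000000 − 5.0000000) / (29.4500000 − (-11.1600000)) = 8.1000000 − (91.2950000)/(40.6100000) = 5.8519084
F(5.8519084) = -1.9151681
s₃ = 5.8519084 − (-1.9151681)·(5.8519084 − 8.1000000) / (-1.9151681 − 29.4500000) = 5.8519084 − (4.3054734)/(-31.3651681) = 5.9891777
F(5.9891777) = -0.2897510
s₄ = 5.9891777 − (-0.2897510)·(5.9891777 − 5.8519084) / (-0.2897510 − (-1.9151681)) = 5.9891777 − (-0.0397739)/(1.6254171) = 6.0136476
F(6.0136476) = 0.0039578
s₅ = 6.0136476 − 0.0039578·(6.0136476 − 5.9891777) / (0.0039578 − (-0.2897510)) = 6.0136476 − (0.0000968)/(0.2937088) = 6.0133179

6.01332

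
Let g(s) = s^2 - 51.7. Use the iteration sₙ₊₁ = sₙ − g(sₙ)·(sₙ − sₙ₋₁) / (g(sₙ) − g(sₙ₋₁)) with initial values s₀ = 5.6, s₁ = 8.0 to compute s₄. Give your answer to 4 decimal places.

g(5.6) = -20.340000, g(8.0) = 12.300000
s₂ = 8.000000 − 12.300000·(8.000000 − 5.600000) / (12.300000 − (-20.340000)) = 8.000000 − (29.520000)/(32.640000) = 7.095588
g(7.095588) = -1.352628
s₃ = 7.095588 − (-1.352628)·(7.095588 − 8.000000) / (-1.352628 − 12.300000) = 7.095588 − (1.223332)/(-13.652628) = 7.185192
g(7.185192) = -0.073010
s₄ = 7.185192 − (-0.073010)·(7.185192 − 7.095588) / (-0.073010 − (-1.352628)) = 7.185192 − (-0.006542)/(1.279617) = 7.190305

7.1903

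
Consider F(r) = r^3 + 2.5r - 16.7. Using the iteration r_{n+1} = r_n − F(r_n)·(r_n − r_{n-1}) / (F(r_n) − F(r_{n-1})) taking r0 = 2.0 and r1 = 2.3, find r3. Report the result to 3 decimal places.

F(2.0) = -3.70000, F(2.3) = 1.21700
r2 = 2.30000 − 1.21700·(2.30000 − 2.00000) / (1.21700 − (-3.70000)) = 2.30000 − (0.36510)/(4.91700) = 2.22575
F(2.22575) = -0.10939
r3 = 2.22575 − (-0.10939)·(2.22575 − 2.30000) / (-0.10939 − 1.21700) = 2.22575 − (0.00812)/(-1.32639) = 2.23187

2.232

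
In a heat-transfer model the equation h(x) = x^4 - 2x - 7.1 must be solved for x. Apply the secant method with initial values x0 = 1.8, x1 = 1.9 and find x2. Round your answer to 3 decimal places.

1.809

h(1.8) = -0.20240, h(1.9) = 2.13210
x2 = 1.90000 − 2.13210·(1.90000 − 1.80000) / (2.13210 − (-0.20240)) = 1.90000 − (0.21321)/(2.33450) = 1.80867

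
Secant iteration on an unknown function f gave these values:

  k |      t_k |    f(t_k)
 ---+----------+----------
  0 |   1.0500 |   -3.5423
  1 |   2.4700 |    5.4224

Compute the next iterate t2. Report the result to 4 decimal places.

1.6111

t2 = 2.4700 − 5.4224·(2.4700 − 1.0500) / (5.4224 − (-3.5423))
   = 2.4700 − (7.699808)/(8.964700) = 1.611097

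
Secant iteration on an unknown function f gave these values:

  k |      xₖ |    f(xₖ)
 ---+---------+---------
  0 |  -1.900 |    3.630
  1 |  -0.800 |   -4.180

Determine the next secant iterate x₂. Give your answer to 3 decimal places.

-1.389

x₂ = -0.800 − (-4.180)·(-0.800 − (-1.900)) / (-4.180 − 3.630)
   = -0.800 − (-4.59800)/(-7.81000) = -1.38873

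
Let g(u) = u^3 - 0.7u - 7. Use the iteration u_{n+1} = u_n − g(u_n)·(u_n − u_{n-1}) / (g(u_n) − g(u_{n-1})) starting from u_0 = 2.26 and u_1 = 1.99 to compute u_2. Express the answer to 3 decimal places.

g(2.26) = 2.96118, g(1.99) = -0.51240
u_2 = 1.99000 − (-0.51240)·(1.99000 − 2.26000) / (-0.51240 − 2.96118) = 1.99000 − (0.13835)/(-3.47358) = 2.02983

2.030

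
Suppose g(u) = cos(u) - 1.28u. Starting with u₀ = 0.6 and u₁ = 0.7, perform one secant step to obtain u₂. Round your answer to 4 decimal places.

g(0.6) = 0.057336, g(0.7) = -0.131158
u₂ = 0.700000 − (-0.131158)·(0.700000 − 0.600000) / (-0.131158 − 0.057336) = 0.700000 − (-0.013116)/(-0.188493) = 0.630418

0.6304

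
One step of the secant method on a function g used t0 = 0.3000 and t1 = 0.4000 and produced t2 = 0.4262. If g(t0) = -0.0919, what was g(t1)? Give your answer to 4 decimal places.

-0.0191

The secant line through (0.3000, -0.0919) and (0.4000, g(t1)) crosses zero at t2 = 0.4262.
So (0.3000, -0.0919), (0.4000, g(t1)), (0.4262, 0) are collinear:
g(t1) = -0.0919 · (0.4000 − 0.4262) / (0.3000 − 0.4262) = -0.0919 · (-0.026200)/(-0.126200) = -0.019079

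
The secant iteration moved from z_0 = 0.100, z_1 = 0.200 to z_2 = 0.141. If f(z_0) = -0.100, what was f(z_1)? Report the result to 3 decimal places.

0.144

The secant line through (0.100, -0.100) and (0.200, f(z_1)) crosses zero at z_2 = 0.141.
So (0.100, -0.100), (0.200, f(z_1)), (0.141, 0) are collinear:
f(z_1) = -0.100 · (0.200 − 0.141) / (0.100 − 0.141) = -0.100 · (0.05900)/(-0.04100) = 0.14390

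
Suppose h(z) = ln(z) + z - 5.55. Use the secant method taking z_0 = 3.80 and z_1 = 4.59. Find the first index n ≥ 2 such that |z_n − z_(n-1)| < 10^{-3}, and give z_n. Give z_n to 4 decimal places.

h(3.80) = -0.414999, h(4.59) = 0.563880
z_2 = 4.590000 − 0.563880·(0.790000)/(0.978879) = 4.134923;  |Δ| = 0.455077
h(4.134923) = 0.004392
z_3 = 4.134923 − 0.004392·(-0.455077)/(-0.559488) = 4.131351;  |Δ| = 0.003572
h(4.131351) = -0.000045
z_4 = 4.131351 − (-0.000045)·(-0.003572)/(-0.004436) = 4.131387;  |Δ| = 0.000036
|z_4 − z_3| = 0.000036 < 10^{-3}

n = 4, z_n = 4.1314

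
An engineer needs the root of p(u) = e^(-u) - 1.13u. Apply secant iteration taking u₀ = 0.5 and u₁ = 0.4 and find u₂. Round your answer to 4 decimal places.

0.5235

p(0.5) = 0.041531, p(0.4) = 0.218320
u₂ = 0.400000 − 0.218320·(0.400000 − 0.500000) / (0.218320 − 0.041531) = 0.400000 − (-0.021832)/(0.176789) = 0.523492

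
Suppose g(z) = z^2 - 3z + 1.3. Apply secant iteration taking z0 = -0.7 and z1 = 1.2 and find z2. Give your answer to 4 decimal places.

g(-0.7) = 3.890000, g(1.2) = -0.860000
z2 = 1.200000 − (-0.860000)·(1.200000 − (-0.700000)) / (-0.860000 − 3.890000) = 1.200000 − (-1.634000)/(-4.750000) = 0.856000

0.8560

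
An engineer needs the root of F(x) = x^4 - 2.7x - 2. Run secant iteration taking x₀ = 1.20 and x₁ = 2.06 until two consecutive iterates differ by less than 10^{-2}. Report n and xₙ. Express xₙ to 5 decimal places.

F(1.20) = -3.1664000, F(2.06) = 10.4461410
x₂ = 2.0600000 − 10.4461410·(0.8600000)/(13.6125410) = 1.4000438;  |Δ| = 0.6599562
F(1.4000438) = -1.9380377
x₃ = 1.4000438 − (-1.9380377)·(-0.6599562)/(-12.3841787) = 1.5033223;  |Δ| = 0.1032786
F(1.5033223) = -0.9514697
x₄ = 1.5033223 − (-0.9514697)·(0.1032786)/(0.9865681) = 1.6029266;  |Δ| = 0.0996043
F(1.6029266) = 0.2737795
x₅ = 1.6029266 − 0.2737795·(0.0996043)/(1.2252492) = 1.5806702;  |Δ| = 0.0222564
F(1.5806702) = -0.0252155
x₆ = 1.5806702 − (-0.0252155)·(-0.0222564)/(-0.2989950) = 1.5825472;  |Δ| = 0.0018770
|x₆ − x₅| = 0.0018770 < 10^{-2}

n = 6, xₙ = 1.58255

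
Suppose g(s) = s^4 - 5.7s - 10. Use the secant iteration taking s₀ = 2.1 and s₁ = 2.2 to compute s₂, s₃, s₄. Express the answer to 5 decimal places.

g(2.1) = -2.5219000, g(2.2) = 0.8856000
s₂ = 2.2000000 − 0.8856000·(2.2000000 − 2.1000000) / (0.8856000 − (-2.5219000)) = 2.2000000 − (0.0885600)/(3.4075000) = 2.1740103
g(2.1740103) = -0.0537516
s₃ = 2.1740103 − (-0.0537516)·(2.1740103 − 2.2000000) / (-0.0537516 − 0.8856000) = 2.1740103 − (0.0013970)/(-0.9393516) = 2.1754975
g(2.1754975) = -0.0010421
s₄ = 2.1754975 − (-0.0010421)·(2.1754975 − 2.1740103) / (-0.0010421 − (-0.0537516)) = 2.1754975 − (-0.0000015)/(0.0527095) = 2.1755269

2.17401, 2.17550, 2.17553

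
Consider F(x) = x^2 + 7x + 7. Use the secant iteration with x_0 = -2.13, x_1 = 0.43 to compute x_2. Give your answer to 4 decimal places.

-1.4936

F(-2.13) = -3.373100, F(0.43) = 10.194900
x_2 = 0.430000 − 10.194900·(0.430000 − (-2.130000)) / (10.194900 − (-3.373100)) = 0.430000 − (26.098944)/(13.568000) = -1.493566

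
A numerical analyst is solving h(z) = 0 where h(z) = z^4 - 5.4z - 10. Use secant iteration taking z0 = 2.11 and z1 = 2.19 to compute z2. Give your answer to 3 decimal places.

h(2.11) = -1.57281, h(2.19) = 1.17658
z2 = 2.19000 − 1.17658·(2.19000 − 2.11000) / (1.17658 − (-1.57281)) = 2.19000 − (0.09413)/(2.74938) = 2.15576

2.156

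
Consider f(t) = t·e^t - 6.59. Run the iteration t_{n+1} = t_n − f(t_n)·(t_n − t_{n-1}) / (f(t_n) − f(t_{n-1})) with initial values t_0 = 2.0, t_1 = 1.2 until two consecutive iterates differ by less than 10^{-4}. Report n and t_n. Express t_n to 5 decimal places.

f(2.0) = 8.1881122, f(1.2) = -2.6058597
t_2 = 1.2000000 − (-2.6058597)·(-0.8000000)/(-10.7939719) = 1.3931344;  |Δ| = 0.1931344
f(1.3931344) = -0.9792150
t_3 = 1.3931344 − (-0.9792150)·(0.1931344)/(1.6266447) = 1.5093984;  |Δ| = 0.1162639
f(1.5093984) = 0.2385308
t_4 = 1.5093984 − 0.2385308·(0.1162639)/(1.2177458) = 1.4866247;  |Δ| = 0.0227737
f(1.4866247) = -0.0159309
t_5 = 1.4866247 − (-0.0159309)·(-0.0227737)/(-0.2544617) = 1.4880505;  |Δ| = 0.0014258
f(1.4880505) = -0.0002371
t_6 = 1.4880505 − (-0.0002371)·(0.0014258)/(0.0156938) = 1.4880720;  |Δ| = 0.0000215
|t_6 − t_5| = 0.0000215 < 10^{-4}

n = 6, t_n = 1.48807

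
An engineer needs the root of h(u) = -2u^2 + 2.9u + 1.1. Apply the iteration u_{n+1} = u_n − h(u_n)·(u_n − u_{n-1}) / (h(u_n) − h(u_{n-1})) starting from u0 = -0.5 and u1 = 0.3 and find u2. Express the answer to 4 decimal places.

h(-0.5) = -0.850000, h(0.3) = 1.790000
u2 = 0.300000 − 1.790000·(0.300000 − (-0.500000)) / (1.790000 − (-0.850000)) = 0.300000 − (1.432000)/(2.640000) = -0.242424

-0.2424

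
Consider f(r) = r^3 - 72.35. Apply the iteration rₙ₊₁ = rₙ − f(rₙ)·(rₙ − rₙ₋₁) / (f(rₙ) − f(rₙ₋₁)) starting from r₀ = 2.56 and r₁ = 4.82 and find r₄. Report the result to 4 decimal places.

f(2.56) = -55.572784, f(4.82) = 39.630168
r₂ = 4.820000 − 39.630168·(4.820000 − 2.560000) / (39.630168 − (-55.572784)) = 4.820000 − (89.564180)/(95.202952) = 3.879229
f(3.879229) = -13.973743
r₃ = 3.879229 − (-13.973743)·(3.879229 − 4.820000) / (-13.973743 − 39.630168) = 3.879229 − (13.146093)/(-53.603911) = 4.124474
f(4.124474) = -2.187394
r₄ = 4.124474 − (-2.187394)·(4.124474 − 3.879229) / (-2.187394 − (-13.973743)) = 4.124474 − (-0.536448)/(11.786349) = 4.169988

4.1700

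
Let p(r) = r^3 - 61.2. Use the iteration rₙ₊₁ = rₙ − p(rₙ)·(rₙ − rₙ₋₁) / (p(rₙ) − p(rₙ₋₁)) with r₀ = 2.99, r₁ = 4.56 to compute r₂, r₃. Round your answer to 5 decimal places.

p(2.99) = -34.4691010, p(4.56) = 33.6188160
r₂ = 4.5600000 − 33.6188160·(4.5600000 − 2.9900000) / (33.6188160 − (-34.4691010)) = 4.5600000 − (52.7815411)/(68.0879170) = 3.7848031
p(3.7848031) = -6.9836998
r₃ = 3.7848031 − (-6.9836998)·(3.7848031 − 4.5600000) / (-6.9836998 − 33.6188160) = 3.7848031 − (5.4137423)/(-40.6025158) = 3.9181383

3.78480, 3.91814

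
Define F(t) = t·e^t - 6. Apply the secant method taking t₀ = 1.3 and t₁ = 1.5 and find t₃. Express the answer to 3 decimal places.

1.432

F(1.3) = -1.22991, F(1.5) = 0.72253
t₂ = 1.50000 − 0.72253·(1.50000 − 1.30000) / (0.72253 − (-1.22991)) = 1.50000 − (0.14451)/(1.95245) = 1.42599
F(1.42599) = -0.06509
t₃ = 1.42599 − (-0.06509)·(1.42599 − 1.50000) / (-0.06509 − 0.72253) = 1.42599 − (0.00482)/(-0.78763) = 1.43210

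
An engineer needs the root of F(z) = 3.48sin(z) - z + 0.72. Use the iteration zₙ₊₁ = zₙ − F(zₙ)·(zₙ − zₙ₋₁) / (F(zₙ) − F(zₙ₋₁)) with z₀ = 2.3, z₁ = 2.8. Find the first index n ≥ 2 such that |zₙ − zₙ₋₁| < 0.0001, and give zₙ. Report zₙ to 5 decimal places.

F(2.3) = 1.0150541, F(2.8) = -0.9142412
z₂ = 2.8000000 − (-0.9142412)·(0.5000000)/(-1.9292954) = 2.5630634;  |Δ| = 0.2369366
F(2.5630634) = 0.0597765
z₃ = 2.5630634 − 0.0597765·(-0.2369366)/(0.9740178) = 2.5776045;  |Δ| = 0.0145411
F(2.5776045) = 0.0026676
z₄ = 2.5776045 − 0.0026676·(0.0145411)/(-0.0571089) = 2.5782837;  |Δ| = 0.0006792
F(2.5782837) = -0.0000097
z₅ = 2.5782837 − (-0.0000097)·(0.0006792)/(-0.0026773) = 2.5782813;  |Δ| = 0.0000025
|z₅ − z₄| = 0.0000025 < 0.0001

n = 5, zₙ = 2.57828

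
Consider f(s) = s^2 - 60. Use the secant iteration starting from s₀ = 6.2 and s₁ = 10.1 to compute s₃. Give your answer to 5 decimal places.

f(6.2) = -21.5600000, f(10.1) = 42.0100000
s₂ = 10.1000000 − 42.0100000·(10.1000000 − 6.2000000) / (42.0100000 − (-21.5600000)) = 10.1000000 − (163.8390000)/(63.5700000) = 7.5226994
f(7.5226994) = -3.4089939
s₃ = 7.5226994 − (-3.4089939)·(7.5226994 − 10.1000000) / (-3.4089939 − 42.0100000) = 7.5226994 − (8.7860022)/(-45.4189939) = 7.7161427

7.71614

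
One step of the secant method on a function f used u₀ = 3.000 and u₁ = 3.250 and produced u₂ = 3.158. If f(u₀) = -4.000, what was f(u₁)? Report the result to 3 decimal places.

The secant line through (3.000, -4.000) and (3.250, f(u₁)) crosses zero at u₂ = 3.158.
So (3.000, -4.000), (3.250, f(u₁)), (3.158, 0) are collinear:
f(u₁) = -4.000 · (3.250 − 3.158) / (3.000 − 3.158) = -4.000 · (0.09200)/(-0.15800) = 2.32911

2.329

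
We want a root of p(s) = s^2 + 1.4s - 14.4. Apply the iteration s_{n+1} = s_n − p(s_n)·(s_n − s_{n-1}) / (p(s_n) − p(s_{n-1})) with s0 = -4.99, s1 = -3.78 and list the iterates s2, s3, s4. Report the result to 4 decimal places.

-4.5132, -4.5639, -4.5587

p(-4.99) = 3.514100, p(-3.78) = -5.403600
s2 = -3.780000 − (-5.403600)·(-3.780000 − (-4.990000)) / (-5.403600 − 3.514100) = -3.780000 − (-6.538356)/(-8.917700) = -4.513189
p(-4.513189) = -0.349593
s3 = -4.513189 − (-0.349593)·(-4.513189 − (-3.780000)) / (-0.349593 − (-5.403600)) = -4.513189 − (0.256317)/(5.054007) = -4.563904
p(-4.563904) = 0.039756
s4 = -4.563904 − 0.039756·(-4.563904 − (-4.513189)) / (0.039756 − (-0.349593)) = -4.563904 − (-0.002016)/(0.389349) = -4.558726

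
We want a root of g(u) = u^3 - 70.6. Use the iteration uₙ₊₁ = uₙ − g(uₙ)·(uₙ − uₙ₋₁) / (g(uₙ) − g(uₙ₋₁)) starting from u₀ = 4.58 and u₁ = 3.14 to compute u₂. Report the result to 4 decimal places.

g(4.58) = 25.471912, g(3.14) = -39.640856
u₂ = 3.140000 − (-39.640856)·(3.140000 − 4.580000) / (-39.640856 − 25.471912) = 3.140000 − (57.082833)/(-65.112768) = 4.016676

4.0167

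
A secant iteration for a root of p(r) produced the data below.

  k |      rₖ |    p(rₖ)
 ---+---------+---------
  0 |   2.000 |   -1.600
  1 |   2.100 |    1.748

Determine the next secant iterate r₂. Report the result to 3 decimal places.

2.048

r₂ = 2.100 − 1.748·(2.100 − 2.000) / (1.748 − (-1.600))
   = 2.100 − (0.17480)/(3.34800) = 2.04779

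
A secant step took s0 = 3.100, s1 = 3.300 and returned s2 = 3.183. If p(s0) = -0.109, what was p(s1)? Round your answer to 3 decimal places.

0.154

The secant line through (3.100, -0.109) and (3.300, p(s1)) crosses zero at s2 = 3.183.
So (3.100, -0.109), (3.300, p(s1)), (3.183, 0) are collinear:
p(s1) = -0.109 · (3.300 − 3.183) / (3.100 − 3.183) = -0.109 · (0.11700)/(-0.08300) = 0.15365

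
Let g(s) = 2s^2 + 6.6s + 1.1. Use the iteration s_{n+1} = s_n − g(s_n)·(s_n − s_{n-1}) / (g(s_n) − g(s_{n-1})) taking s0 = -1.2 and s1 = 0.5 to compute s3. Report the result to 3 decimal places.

-0.230

g(-1.2) = -3.94000, g(0.5) = 4.90000
s2 = 0.50000 − 4.90000·(0.50000 − (-1.20000)) / (4.90000 − (-3.94000)) = 0.50000 − (8.33000)/(8.84000) = -0.44231
g(-0.44231) = -1.42796
s3 = -0.44231 − (-1.42796)·(-0.44231 − 0.50000) / (-1.42796 − 4.90000) = -0.44231 − (1.34558)/(-6.32796) = -0.22967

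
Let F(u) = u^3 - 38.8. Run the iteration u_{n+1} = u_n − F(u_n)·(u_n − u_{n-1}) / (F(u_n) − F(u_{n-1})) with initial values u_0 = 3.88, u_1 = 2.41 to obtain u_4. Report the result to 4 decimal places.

3.3828

F(3.88) = 19.611072, F(2.41) = -24.802479
u_2 = 2.410000 − (-24.802479)·(2.410000 − 3.880000) / (-24.802479 − 19.611072) = 2.410000 − (36.459644)/(-44.413551) = 3.230913
F(3.230913) = -5.073161
u_3 = 3.230913 − (-5.073161)·(3.230913 − 2.410000) / (-5.073161 − (-24.802479)) = 3.230913 − (-4.164622)/(19.729318) = 3.442001
F(3.442001) = 1.978649
u_4 = 3.442001 − 1.978649·(3.442001 − 3.230913) / (1.978649 − (-5.073161)) = 3.442001 − (0.417669)/(7.051810) = 3.382772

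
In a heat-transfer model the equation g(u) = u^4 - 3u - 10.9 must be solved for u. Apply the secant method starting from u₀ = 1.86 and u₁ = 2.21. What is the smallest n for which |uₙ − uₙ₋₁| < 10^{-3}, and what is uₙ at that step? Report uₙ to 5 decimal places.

g(1.86) = -4.5111678, g(2.21) = 6.3244328
u₂ = 2.2100000 − 6.3244328·(0.3500000)/(10.8356006) = 2.0057149;  |Δ| = 0.2042851
g(2.0057149) = -0.7334818
u₃ = 2.0057149 − (-0.7334818)·(-0.2042851)/(-7.0579146) = 2.0269449;  |Δ| = 0.0212300
g(2.0269449) = -0.1010160
u₄ = 2.0269449 − (-0.1010160)·(0.0212300)/(0.6324658) = 2.0303357;  |Δ| = 0.0033908
g(2.0303357) = 0.0020459
u₅ = 2.0303357 − 0.0020459·(0.0033908)/(0.1030620) = 2.0302684;  |Δ| = 0.0000673
|u₅ − u₄| = 0.0000673 < 10^{-3}

n = 5, uₙ = 2.03027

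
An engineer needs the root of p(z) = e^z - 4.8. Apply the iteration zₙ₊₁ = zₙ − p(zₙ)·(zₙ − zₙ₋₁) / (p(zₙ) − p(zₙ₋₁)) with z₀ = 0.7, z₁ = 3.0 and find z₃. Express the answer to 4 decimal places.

1.2726

p(0.7) = -2.786247, p(3.0) = 15.285537
z₂ = 3.000000 − 15.285537·(3.000000 − 0.700000) / (15.285537 − (-2.786247)) = 3.000000 − (35.156735)/(18.071784) = 1.054606
p(1.054606) = -1.929155
z₃ = 1.054606 − (-1.929155)·(1.054606 − 3.000000) / (-1.929155 − 15.285537) = 1.054606 − (3.752967)/(-17.214692) = 1.272616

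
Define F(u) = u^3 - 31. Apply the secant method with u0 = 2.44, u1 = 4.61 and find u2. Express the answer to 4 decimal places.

F(2.44) = -16.473216, F(4.61) = 66.972181
u2 = 4.610000 − 66.972181·(4.610000 − 2.440000) / (66.972181 − (-16.473216)) = 4.610000 − (145.329633)/(83.445397) = 2.868386

2.8684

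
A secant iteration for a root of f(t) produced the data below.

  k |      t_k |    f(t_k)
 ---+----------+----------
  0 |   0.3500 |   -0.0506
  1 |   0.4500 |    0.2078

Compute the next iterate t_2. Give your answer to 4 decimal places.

t_2 = 0.4500 − 0.2078·(0.4500 − 0.3500) / (0.2078 − (-0.0506))
   = 0.4500 − (0.020780)/(0.258400) = 0.369582

0.3696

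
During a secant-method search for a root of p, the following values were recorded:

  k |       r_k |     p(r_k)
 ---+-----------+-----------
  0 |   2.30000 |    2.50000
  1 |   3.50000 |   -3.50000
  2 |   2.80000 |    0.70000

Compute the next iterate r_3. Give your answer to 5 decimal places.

2.91667

r_3 = 2.80000 − 0.70000·(2.80000 − 3.50000) / (0.70000 − (-3.50000))
   = 2.80000 − (-0.4900000)/(4.2000000) = 2.9166667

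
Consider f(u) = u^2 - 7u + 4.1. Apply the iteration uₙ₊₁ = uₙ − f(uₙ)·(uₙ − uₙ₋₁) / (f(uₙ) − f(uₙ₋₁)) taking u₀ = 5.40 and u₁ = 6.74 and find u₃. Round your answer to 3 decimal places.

6.350

f(5.40) = -4.54000, f(6.74) = 2.34760
u₂ = 6.74000 − 2.34760·(6.74000 − 5.40000) / (2.34760 − (-4.54000)) = 6.74000 − (3.14578)/(6.88760) = 6.28327
f(6.28327) = -0.40342
u₃ = 6.28327 − (-0.40342)·(6.28327 − 6.74000) / (-0.40342 − 2.34760) = 6.28327 − (0.18425)/(-2.75102) = 6.35024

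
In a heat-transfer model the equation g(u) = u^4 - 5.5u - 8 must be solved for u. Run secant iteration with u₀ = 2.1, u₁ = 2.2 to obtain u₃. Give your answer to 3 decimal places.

g(2.1) = -0.10190, g(2.2) = 3.32560
u₂ = 2.20000 − 3.32560·(2.20000 − 2.10000) / (3.32560 − (-0.10190)) = 2.20000 − (0.33256)/(3.42750) = 2.10297
g(2.10297) = -0.00789
u₃ = 2.10297 − (-0.00789)·(2.10297 − 2.20000) / (-0.00789 − 3.32560) = 2.10297 − (0.00077)/(-3.33349) = 2.10320

2.103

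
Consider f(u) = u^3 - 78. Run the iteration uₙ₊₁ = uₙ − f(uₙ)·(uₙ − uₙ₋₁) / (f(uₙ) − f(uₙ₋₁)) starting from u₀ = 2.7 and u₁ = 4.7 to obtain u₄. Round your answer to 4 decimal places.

f(2.7) = -58.317000, f(4.7) = 25.823000
u₂ = 4.700000 − 25.823000·(4.700000 − 2.700000) / (25.823000 − (-58.317000)) = 4.700000 − (51.646000)/(84.140000) = 4.086190
f(4.086190) = -9.773111
u₃ = 4.086190 − (-9.773111)·(4.086190 − 4.700000) / (-9.773111 − 25.823000) = 4.086190 − (5.998836)/(-35.596111) = 4.254715
f(4.254715) = -0.978612
u₄ = 4.254715 − (-0.978612)·(4.254715 − 4.086190) / (-0.978612 − (-9.773111)) = 4.254715 − (-0.164921)/(8.794499) = 4.273467

4.2735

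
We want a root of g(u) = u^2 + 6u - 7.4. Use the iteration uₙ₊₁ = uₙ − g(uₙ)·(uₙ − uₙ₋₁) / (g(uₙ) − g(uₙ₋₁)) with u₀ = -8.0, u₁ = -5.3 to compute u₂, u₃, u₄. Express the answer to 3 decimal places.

-6.822, -7.115, -7.048

g(-8.0) = 8.60000, g(-5.3) = -11.11000
u₂ = -5.30000 − (-11.11000)·(-5.30000 − (-8.00000)) / (-11.11000 − 8.60000) = -5.30000 − (-29.99700)/(-19.71000) = -6.82192
g(-6.82192) = -1.79294
u₃ = -6.82192 − (-1.79294)·(-6.82192 − (-5.30000)) / (-1.79294 − (-11.11000)) = -6.82192 − (2.72871)/(9.31706) = -7.11479
g(-7.11479) = 0.53150
u₄ = -7.11479 − 0.53150·(-7.11479 − (-6.82192)) / (0.53150 − (-1.79294)) = -7.11479 − (-0.15566)/(2.32445) = -7.04782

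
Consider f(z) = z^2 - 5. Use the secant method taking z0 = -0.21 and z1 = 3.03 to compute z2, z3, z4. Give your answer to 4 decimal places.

1.5474, 2.1166, 2.2585

f(-0.21) = -4.955900, f(3.03) = 4.180900
z2 = 3.030000 − 4.180900·(3.030000 − (-0.210000)) / (4.180900 − (-4.955900)) = 3.030000 − (13.546116)/(9.136800) = 1.547411
f(1.547411) = -2.605518
z3 = 1.547411 − (-2.605518)·(1.547411 − 3.030000) / (-2.605518 − 4.180900) = 1.547411 − (3.862912)/(-6.786418) = 2.116623
f(2.116623) = -0.519905
z4 = 2.116623 − (-0.519905)·(2.116623 − 1.547411) / (-0.519905 − (-2.605518)) = 2.116623 − (-0.295936)/(2.085613) = 2.258518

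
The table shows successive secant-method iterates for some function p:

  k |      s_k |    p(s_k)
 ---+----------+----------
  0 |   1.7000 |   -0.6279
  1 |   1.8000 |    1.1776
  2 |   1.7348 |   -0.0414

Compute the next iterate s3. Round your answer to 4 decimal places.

s3 = 1.7348 − (-0.0414)·(1.7348 − 1.8000) / (-0.0414 − 1.1776)
   = 1.7348 − (0.002699)/(-1.219000) = 1.737014

1.7370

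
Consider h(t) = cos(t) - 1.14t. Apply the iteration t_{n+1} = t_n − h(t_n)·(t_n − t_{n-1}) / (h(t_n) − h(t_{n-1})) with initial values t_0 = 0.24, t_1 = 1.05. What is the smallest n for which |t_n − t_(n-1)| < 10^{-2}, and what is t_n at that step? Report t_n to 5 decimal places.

h(0.24) = 0.6977380, h(1.05) = -0.6994290
t_2 = 1.0500000 − (-0.6994290)·(0.8100000)/(-1.3971669) = 0.6445098;  |Δ| = 0.4054902
h(0.6445098) = 0.0646531
t_3 = 0.6445098 − 0.0646531·(-0.4054902)/(0.7640821) = 0.6788206;  |Δ| = 0.0343107
h(0.6788206) = 0.0044584
t_4 = 0.6788206 − 0.0044584·(0.0343107)/(-0.0601948) = 0.6813618;  |Δ| = 0.0025412
|t_4 − t_3| = 0.0025412 < 10^{-2}

n = 4, t_n = 0.68136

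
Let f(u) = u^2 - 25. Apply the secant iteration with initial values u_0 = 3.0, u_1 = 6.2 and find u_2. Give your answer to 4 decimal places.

f(3.0) = -16.000000, f(6.2) = 13.440000
u_2 = 6.200000 − 13.440000·(6.200000 − 3.000000) / (13.440000 − (-16.000000)) = 6.200000 − (43.008000)/(29.440000) = 4.739130

4.7391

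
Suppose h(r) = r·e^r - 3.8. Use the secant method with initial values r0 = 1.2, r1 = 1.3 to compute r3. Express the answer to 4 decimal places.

h(1.2) = 0.184140, h(1.3) = 0.970086
r2 = 1.300000 − 0.970086·(1.300000 − 1.200000) / (0.970086 − 0.184140) = 1.300000 − (0.097009)/(0.785945) = 1.176571
h(1.176571) = 0.015894
r3 = 1.176571 − 0.015894·(1.176571 − 1.300000) / (0.015894 − 0.970086) = 1.176571 − (-0.001962)/(-0.954192) = 1.174515

1.1745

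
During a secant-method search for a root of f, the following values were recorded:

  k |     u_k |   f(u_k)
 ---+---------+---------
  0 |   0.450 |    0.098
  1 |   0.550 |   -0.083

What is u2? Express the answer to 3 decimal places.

0.504

u2 = 0.550 − (-0.083)·(0.550 − 0.450) / (-0.083 − 0.098)
   = 0.550 − (-0.00830)/(-0.18100) = 0.50414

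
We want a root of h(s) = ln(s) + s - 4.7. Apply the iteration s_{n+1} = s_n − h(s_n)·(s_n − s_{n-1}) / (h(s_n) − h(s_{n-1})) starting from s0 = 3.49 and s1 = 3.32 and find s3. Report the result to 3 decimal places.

h(3.49) = 0.03990, h(3.32) = -0.18004
s2 = 3.32000 − (-0.18004)·(3.32000 − 3.49000) / (-0.18004 − 0.03990) = 3.32000 − (0.03061)/(-0.21994) = 3.45916
h(3.45916) = 0.00018
s3 = 3.45916 − 0.00018·(3.45916 − 3.32000) / (0.00018 − (-0.18004)) = 3.45916 − (0.00003)/(0.18022) = 3.45902

3.459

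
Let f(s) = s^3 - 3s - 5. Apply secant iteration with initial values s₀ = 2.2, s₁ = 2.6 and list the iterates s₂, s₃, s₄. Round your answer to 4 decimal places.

f(2.2) = -0.952000, f(2.6) = 4.776000
s₂ = 2.600000 − 4.776000·(2.600000 − 2.200000) / (4.776000 − (-0.952000)) = 2.600000 − (1.910400)/(5.728000) = 2.266480
f(2.266480) = -0.156682
s₃ = 2.266480 − (-0.156682)·(2.266480 − 2.600000) / (-0.156682 − 4.776000) = 2.266480 − (0.052256)/(-4.932682) = 2.277074
f(2.277074) = -0.024438
s₄ = 2.277074 − (-0.024438)·(2.277074 − 2.266480) / (-0.024438 − (-0.156682)) = 2.277074 − (-0.000259)/(0.132243) = 2.279032

2.2665, 2.2771, 2.2790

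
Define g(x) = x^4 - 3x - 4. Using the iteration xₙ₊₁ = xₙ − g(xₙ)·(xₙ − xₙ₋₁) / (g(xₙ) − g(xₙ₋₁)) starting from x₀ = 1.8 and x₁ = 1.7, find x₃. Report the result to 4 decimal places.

g(1.8) = 1.097600, g(1.7) = -0.747900
x₂ = 1.700000 − (-0.747900)·(1.700000 − 1.800000) / (-0.747900 − 1.097600) = 1.700000 − (0.074790)/(-1.845500) = 1.740526
g(1.740526) = -0.044134
x₃ = 1.740526 − (-0.044134)·(1.740526 − 1.700000) / (-0.044134 − (-0.747900)) = 1.740526 − (-0.001789)/(0.703766) = 1.743067

1.7431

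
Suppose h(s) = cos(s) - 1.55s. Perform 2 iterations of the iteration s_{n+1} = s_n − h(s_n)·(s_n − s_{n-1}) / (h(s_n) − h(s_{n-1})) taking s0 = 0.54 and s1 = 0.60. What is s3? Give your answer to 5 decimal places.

h(0.54) = 0.0207087, h(0.60) = -0.1046644
s2 = 0.6000000 − (-0.1046644)·(0.6000000 − 0.5400000) / (-0.1046644 − 0.0207087) = 0.6000000 − (-0.0062799)/(-0.1253731) = 0.5499106
h(0.5499106) = 0.0002098
s3 = 0.5499106 − 0.0002098·(0.5499106 − 0.6000000) / (0.0002098 − (-0.1046644)) = 0.5499106 − (-0.0000105)/(0.1048742) = 0.5500108

0.55001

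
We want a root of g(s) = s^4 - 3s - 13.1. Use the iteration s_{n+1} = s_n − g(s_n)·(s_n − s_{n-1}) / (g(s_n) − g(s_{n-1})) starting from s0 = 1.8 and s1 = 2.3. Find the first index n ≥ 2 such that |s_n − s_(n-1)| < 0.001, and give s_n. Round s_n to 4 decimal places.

g(1.8) = -8.002400, g(2.3) = 7.984100
s2 = 2.300000 − 7.984100·(0.500000)/(15.986500) = 2.050286;  |Δ| = 0.249714
g(2.050286) = -1.579988
s3 = 2.050286 − (-1.579988)·(-0.249714)/(-9.564088) = 2.091539;  |Δ| = 0.041253
g(2.091539) = -0.238060
s4 = 2.091539 − (-0.238060)·(0.041253)/(1.341929) = 2.098857;  |Δ| = 0.007318
g(2.098857) = 0.009229
s5 = 2.098857 − 0.009229·(0.007318)/(0.247289) = 2.098584;  |Δ| = 0.000273
|s5 − s4| = 0.000273 < 0.001

n = 5, s_n = 2.0986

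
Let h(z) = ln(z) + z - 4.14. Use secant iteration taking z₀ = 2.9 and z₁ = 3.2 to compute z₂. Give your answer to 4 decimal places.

h(2.9) = -0.175289, h(3.2) = 0.223151
z₂ = 3.200000 − 0.223151·(3.200000 − 2.900000) / (0.223151 − (-0.175289)) = 3.200000 − (0.066945)/(0.398440) = 3.031982

3.0320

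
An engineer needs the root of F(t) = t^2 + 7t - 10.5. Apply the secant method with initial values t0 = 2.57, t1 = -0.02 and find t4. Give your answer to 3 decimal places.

F(2.57) = 14.09490, F(-0.02) = -10.63960
t2 = -0.02000 − (-10.63960)·(-0.02000 − 2.57000) / (-10.63960 − 14.09490) = -0.02000 − (27.55656)/(-24.73450) = 1.09409
F(1.09409) = -1.64430
t3 = 1.09409 − (-1.64430)·(1.09409 − (-0.02000)) / (-1.64430 − (-10.63960)) = 1.09409 − (-1.83190)/(8.99530) = 1.29775
F(1.29775) = 0.26836
t4 = 1.29775 − 0.26836·(1.29775 − 1.09409) / (0.26836 − (-1.64430)) = 1.29775 − (0.05465)/(1.91266) = 1.26917

1.269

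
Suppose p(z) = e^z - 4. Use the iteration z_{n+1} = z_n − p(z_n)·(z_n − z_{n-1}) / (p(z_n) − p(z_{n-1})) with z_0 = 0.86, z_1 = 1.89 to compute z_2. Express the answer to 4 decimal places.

1.2561

p(0.86) = -1.636839, p(1.89) = 2.619369
z_2 = 1.890000 − 2.619369·(1.890000 − 0.860000) / (2.619369 − (-1.636839)) = 1.890000 − (2.697950)/(4.256208) = 1.256114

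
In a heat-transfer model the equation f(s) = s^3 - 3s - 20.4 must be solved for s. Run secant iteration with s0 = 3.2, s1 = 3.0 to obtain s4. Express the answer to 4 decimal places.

3.0965

f(3.2) = 2.768000, f(3.0) = -2.400000
s2 = 3.000000 − (-2.400000)·(3.000000 − 3.200000) / (-2.400000 − 2.768000) = 3.000000 − (0.480000)/(-5.168000) = 3.092879
f(3.092879) = -0.092458
s3 = 3.092879 − (-0.092458)·(3.092879 − 3.000000) / (-0.092458 − (-2.400000)) = 3.092879 − (-0.008587)/(2.307542) = 3.096601
f(3.096601) = 0.003304
s4 = 3.096601 − 0.003304·(3.096601 − 3.092879) / (0.003304 − (-0.092458)) = 3.096601 − (0.000012)/(0.095761) = 3.096472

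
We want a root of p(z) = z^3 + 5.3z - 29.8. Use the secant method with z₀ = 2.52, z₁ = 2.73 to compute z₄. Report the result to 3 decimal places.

2.538

p(2.52) = -0.44099, p(2.73) = 5.01542
z₂ = 2.73000 − 5.01542·(2.73000 − 2.52000) / (5.01542 − (-0.44099)) = 2.73000 − (1.05324)/(5.45641) = 2.53697
p(2.53697) = -0.02551
z₃ = 2.53697 − (-0.02551)·(2.53697 − 2.73000) / (-0.02551 − 5.01542) = 2.53697 − (0.00492)/(-5.04093) = 2.53795
p(2.53795) = -0.00146
z₄ = 2.53795 − (-0.00146)·(2.53795 − 2.53697) / (-0.00146 − (-0.02551)) = 2.53795 − (0.00000)/(0.02405) = 2.53801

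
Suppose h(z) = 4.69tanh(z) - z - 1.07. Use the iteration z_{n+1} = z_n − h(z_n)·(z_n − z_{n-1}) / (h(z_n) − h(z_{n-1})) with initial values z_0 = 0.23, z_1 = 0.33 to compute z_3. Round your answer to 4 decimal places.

0.3011

h(0.23) = -0.239927, h(0.33) = 0.093862
z_2 = 0.330000 − 0.093862·(0.330000 − 0.230000) / (0.093862 − (-0.239927)) = 0.330000 − (0.009386)/(0.333789) = 0.301880
h(0.301880) = 0.002440
z_3 = 0.301880 − 0.002440·(0.301880 − 0.330000) / (0.002440 − 0.093862) = 0.301880 − (-0.000069)/(-0.091423) = 0.301129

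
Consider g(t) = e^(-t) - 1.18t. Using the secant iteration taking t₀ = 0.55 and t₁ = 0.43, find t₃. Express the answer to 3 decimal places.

g(0.55) = -0.07205, g(0.43) = 0.14311
t₂ = 0.43000 − 0.14311·(0.43000 − 0.55000) / (0.14311 − (-0.07205)) = 0.43000 − (-0.01717)/(0.21516) = 0.50982
g(0.50982) = -0.00098
t₃ = 0.50982 − (-0.00098)·(0.50982 − 0.43000) / (-0.00098 − 0.14311) = 0.50982 − (-0.00008)/(-0.14409) = 0.50927

0.509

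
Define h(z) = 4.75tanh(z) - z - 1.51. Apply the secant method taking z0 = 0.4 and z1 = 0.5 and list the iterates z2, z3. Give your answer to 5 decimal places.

h(0.4) = -0.1052424, h(0.5) = 0.1850565
z2 = 0.5000000 − 0.1850565·(0.5000000 − 0.4000000) / (0.1850565 − (-0.1052424)) = 0.5000000 − (0.0185056)/(0.2902989) = 0.4362531
h(0.4362531) = 0.0037827
z3 = 0.4362531 − 0.0037827·(0.4362531 − 0.5000000) / (0.0037827 − 0.1850565) = 0.4362531 − (-0.0002411)/(-0.1812738) = 0.4349229

0.43625, 0.43492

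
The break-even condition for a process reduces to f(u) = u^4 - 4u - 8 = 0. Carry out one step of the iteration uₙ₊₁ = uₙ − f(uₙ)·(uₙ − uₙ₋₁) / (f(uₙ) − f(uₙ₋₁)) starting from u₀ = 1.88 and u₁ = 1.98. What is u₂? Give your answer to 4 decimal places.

2.0022

f(1.88) = -3.028017, f(1.98) = -0.550464
u₂ = 1.980000 − (-0.550464)·(1.980000 − 1.880000) / (-0.550464 − (-3.028017)) = 1.980000 − (-0.055046)/(2.477553) = 2.002218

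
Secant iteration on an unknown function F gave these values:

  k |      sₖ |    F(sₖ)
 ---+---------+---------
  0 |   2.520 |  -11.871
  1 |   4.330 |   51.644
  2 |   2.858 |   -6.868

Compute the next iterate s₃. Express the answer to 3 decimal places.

3.031

s₃ = 2.858 − (-6.868)·(2.858 − 4.330) / (-6.868 − 51.644)
   = 2.858 − (10.10970)/(-58.51200) = 3.03078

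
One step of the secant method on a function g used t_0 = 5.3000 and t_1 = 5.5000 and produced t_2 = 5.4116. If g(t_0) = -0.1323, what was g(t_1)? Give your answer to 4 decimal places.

The secant line through (5.3000, -0.1323) and (5.5000, g(t_1)) crosses zero at t_2 = 5.4116.
So (5.3000, -0.1323), (5.5000, g(t_1)), (5.4116, 0) are collinear:
g(t_1) = -0.1323 · (5.5000 − 5.4116) / (5.3000 − 5.4116) = -0.1323 · (0.088400)/(-0.111600) = 0.104797

0.1048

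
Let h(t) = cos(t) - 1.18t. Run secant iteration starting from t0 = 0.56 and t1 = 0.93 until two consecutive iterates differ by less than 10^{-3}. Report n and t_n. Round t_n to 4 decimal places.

h(0.56) = 0.186455, h(0.93) = -0.499566
t2 = 0.930000 − (-0.499566)·(0.370000)/(-0.686021) = 0.660563;  |Δ| = 0.269437
h(0.660563) = 0.010182
t3 = 0.660563 − 0.010182·(-0.269437)/(0.509748) = 0.665945;  |Δ| = 0.005382
h(0.665945) = 0.000518
t4 = 0.665945 − 0.000518·(0.005382)/(-0.009665) = 0.666234;  |Δ| = 0.000288
|t4 − t3| = 0.000288 < 10^{-3}

n = 4, t_n = 0.6662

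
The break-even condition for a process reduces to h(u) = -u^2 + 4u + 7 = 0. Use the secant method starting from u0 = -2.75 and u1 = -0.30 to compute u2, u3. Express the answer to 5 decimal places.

h(-2.75) = -11.5625000, h(-0.30) = 5.7100000
u2 = -0.3000000 − 5.7100000·(-0.3000000 − (-2.7500000)) / (5.7100000 − (-11.5625000)) = -0.3000000 − (13.9895000)/(17.2725000) = -1.1099291
h(-1.1099291) = 1.3283411
u3 = -1.1099291 − 1.3283411·(-1.1099291 − (-0.3000000)) / (1.3283411 − 5.7100000) = -1.1099291 − (-1.0758621)/(-4.3816589) = -1.3554667

-1.10993, -1.35547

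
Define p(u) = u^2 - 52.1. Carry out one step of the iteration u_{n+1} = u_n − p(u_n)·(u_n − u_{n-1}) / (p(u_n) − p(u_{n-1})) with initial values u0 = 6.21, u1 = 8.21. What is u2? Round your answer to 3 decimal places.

p(6.21) = -13.53590, p(8.21) = 15.30410
u2 = 8.21000 − 15.30410·(8.21000 − 6.21000) / (15.30410 − (-13.53590)) = 8.21000 − (30.60820)/(28.84000) = 7.14869

7.149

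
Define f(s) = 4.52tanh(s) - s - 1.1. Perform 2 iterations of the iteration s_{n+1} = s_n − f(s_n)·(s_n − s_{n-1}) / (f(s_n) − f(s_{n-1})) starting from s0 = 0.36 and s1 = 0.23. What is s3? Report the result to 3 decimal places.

0.327

f(0.36) = 0.10037, f(0.23) = -0.30835
s2 = 0.23000 − (-0.30835)·(0.23000 − 0.36000) / (-0.30835 − 0.10037) = 0.23000 − (0.04009)/(-0.40872) = 0.32808
f(0.32808) = 0.00382
s3 = 0.32808 − 0.00382·(0.32808 − 0.23000) / (0.00382 − (-0.30835)) = 0.32808 − (0.00037)/(0.31217) = 0.32688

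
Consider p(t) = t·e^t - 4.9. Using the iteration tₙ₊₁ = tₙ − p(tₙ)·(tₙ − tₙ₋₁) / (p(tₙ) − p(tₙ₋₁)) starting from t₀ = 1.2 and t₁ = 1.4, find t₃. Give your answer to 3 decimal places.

p(1.2) = -0.91586, p(1.4) = 0.77728
t₂ = 1.40000 − 0.77728·(1.40000 − 1.20000) / (0.77728 − (-0.91586)) = 1.40000 − (0.15546)/(1.69314) = 1.30818
p(1.30818) = -0.06043
t₃ = 1.30818 − (-0.06043)·(1.30818 − 1.40000) / (-0.06043 − 0.77728) = 1.30818 − (0.00555)/(-0.83771) = 1.31481

1.315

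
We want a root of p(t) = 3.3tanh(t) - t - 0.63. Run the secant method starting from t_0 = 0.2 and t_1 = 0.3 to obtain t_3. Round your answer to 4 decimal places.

0.2846

p(0.2) = -0.178661, p(0.3) = 0.031332
t_2 = 0.300000 − 0.031332·(0.300000 − 0.200000) / (0.031332 − (-0.178661)) = 0.300000 − (0.003133)/(0.209993) = 0.285080
p(0.285080) = 0.001000
t_3 = 0.285080 − 0.001000·(0.285080 − 0.300000) / (0.001000 − 0.031332) = 0.285080 − (-0.000015)/(-0.030332) = 0.284588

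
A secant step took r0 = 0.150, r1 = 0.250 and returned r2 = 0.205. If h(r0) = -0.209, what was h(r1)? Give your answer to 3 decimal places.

0.171

The secant line through (0.150, -0.209) and (0.250, h(r1)) crosses zero at r2 = 0.205.
So (0.150, -0.209), (0.250, h(r1)), (0.205, 0) are collinear:
h(r1) = -0.209 · (0.250 − 0.205) / (0.150 − 0.205) = -0.209 · (0.04500)/(-0.05500) = 0.17100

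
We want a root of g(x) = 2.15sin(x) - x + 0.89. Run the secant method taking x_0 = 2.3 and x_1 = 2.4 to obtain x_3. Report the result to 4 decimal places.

2.3775

g(2.3) = 0.193266, g(2.4) = -0.057754
x_2 = 2.400000 − (-0.057754)·(2.400000 − 2.300000) / (-0.057754 − 0.193266) = 2.400000 − (-0.005775)/(-0.251020) = 2.376992
g(2.376992) = 0.001342
x_3 = 2.376992 − 0.001342·(2.376992 − 2.400000) / (0.001342 − (-0.057754)) = 2.376992 − (-0.000031)/(0.059097) = 2.377515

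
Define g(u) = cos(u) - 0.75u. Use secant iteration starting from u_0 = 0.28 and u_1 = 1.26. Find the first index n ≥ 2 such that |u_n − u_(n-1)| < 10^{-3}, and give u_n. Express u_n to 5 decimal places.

n = 5, u_n = 0.86493

g(0.28) = 0.7510554, g(1.26) = -0.6391831
u_2 = 1.2600000 − (-0.6391831)·(0.9800000)/(-1.3902385) = 0.8094302;  |Δ| = 0.4505698
g(0.8094302) = 0.0828383
u_3 = 0.8094302 − 0.0828383·(-0.4505698)/(0.7220214) = 0.8611246;  |Δ| = 0.0516944
g(0.8611246) = 0.0057413
u_4 = 0.8611246 − 0.0057413·(0.0516944)/(-0.0770970) = 0.8649742;  |Δ| = 0.0038496
g(0.8649742) = -0.0000709
u_5 = 0.8649742 − (-0.0000709)·(0.0038496)/(-0.0058123) = 0.8649272;  |Δ| = 0.0000470
|u_5 − u_4| = 0.0000470 < 10^{-3}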